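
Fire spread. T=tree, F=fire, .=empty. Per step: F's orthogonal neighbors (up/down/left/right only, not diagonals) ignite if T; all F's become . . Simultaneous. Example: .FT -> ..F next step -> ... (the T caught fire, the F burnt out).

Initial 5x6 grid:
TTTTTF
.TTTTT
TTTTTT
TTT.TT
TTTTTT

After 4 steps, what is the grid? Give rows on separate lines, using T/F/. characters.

Step 1: 2 trees catch fire, 1 burn out
  TTTTF.
  .TTTTF
  TTTTTT
  TTT.TT
  TTTTTT
Step 2: 3 trees catch fire, 2 burn out
  TTTF..
  .TTTF.
  TTTTTF
  TTT.TT
  TTTTTT
Step 3: 4 trees catch fire, 3 burn out
  TTF...
  .TTF..
  TTTTF.
  TTT.TF
  TTTTTT
Step 4: 5 trees catch fire, 4 burn out
  TF....
  .TF...
  TTTF..
  TTT.F.
  TTTTTF

TF....
.TF...
TTTF..
TTT.F.
TTTTTF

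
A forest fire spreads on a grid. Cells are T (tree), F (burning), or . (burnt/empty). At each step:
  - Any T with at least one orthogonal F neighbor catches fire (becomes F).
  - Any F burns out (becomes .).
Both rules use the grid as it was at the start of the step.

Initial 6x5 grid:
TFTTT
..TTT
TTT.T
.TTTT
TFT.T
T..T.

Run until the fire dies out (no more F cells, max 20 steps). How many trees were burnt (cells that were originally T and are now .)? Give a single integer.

Step 1: +5 fires, +2 burnt (F count now 5)
Step 2: +5 fires, +5 burnt (F count now 5)
Step 3: +5 fires, +5 burnt (F count now 5)
Step 4: +2 fires, +5 burnt (F count now 2)
Step 5: +2 fires, +2 burnt (F count now 2)
Step 6: +0 fires, +2 burnt (F count now 0)
Fire out after step 6
Initially T: 20, now '.': 29
Total burnt (originally-T cells now '.'): 19

Answer: 19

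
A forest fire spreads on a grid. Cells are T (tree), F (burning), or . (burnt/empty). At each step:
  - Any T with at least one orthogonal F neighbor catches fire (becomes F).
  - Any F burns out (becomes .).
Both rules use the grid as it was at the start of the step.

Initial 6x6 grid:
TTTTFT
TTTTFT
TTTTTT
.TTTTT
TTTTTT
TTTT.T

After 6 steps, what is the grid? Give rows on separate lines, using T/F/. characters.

Step 1: 5 trees catch fire, 2 burn out
  TTTF.F
  TTTF.F
  TTTTFT
  .TTTTT
  TTTTTT
  TTTT.T
Step 2: 5 trees catch fire, 5 burn out
  TTF...
  TTF...
  TTTF.F
  .TTTFT
  TTTTTT
  TTTT.T
Step 3: 6 trees catch fire, 5 burn out
  TF....
  TF....
  TTF...
  .TTF.F
  TTTTFT
  TTTT.T
Step 4: 6 trees catch fire, 6 burn out
  F.....
  F.....
  TF....
  .TF...
  TTTF.F
  TTTT.T
Step 5: 5 trees catch fire, 6 burn out
  ......
  ......
  F.....
  .F....
  TTF...
  TTTF.F
Step 6: 2 trees catch fire, 5 burn out
  ......
  ......
  ......
  ......
  TF....
  TTF...

......
......
......
......
TF....
TTF...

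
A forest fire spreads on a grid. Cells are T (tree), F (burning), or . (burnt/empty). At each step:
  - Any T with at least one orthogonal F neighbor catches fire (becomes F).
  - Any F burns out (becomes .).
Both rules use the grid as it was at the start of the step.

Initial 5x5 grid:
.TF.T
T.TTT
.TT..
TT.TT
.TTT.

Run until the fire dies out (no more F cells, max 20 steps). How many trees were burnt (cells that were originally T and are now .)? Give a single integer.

Answer: 14

Derivation:
Step 1: +2 fires, +1 burnt (F count now 2)
Step 2: +2 fires, +2 burnt (F count now 2)
Step 3: +2 fires, +2 burnt (F count now 2)
Step 4: +2 fires, +2 burnt (F count now 2)
Step 5: +2 fires, +2 burnt (F count now 2)
Step 6: +1 fires, +2 burnt (F count now 1)
Step 7: +1 fires, +1 burnt (F count now 1)
Step 8: +1 fires, +1 burnt (F count now 1)
Step 9: +1 fires, +1 burnt (F count now 1)
Step 10: +0 fires, +1 burnt (F count now 0)
Fire out after step 10
Initially T: 15, now '.': 24
Total burnt (originally-T cells now '.'): 14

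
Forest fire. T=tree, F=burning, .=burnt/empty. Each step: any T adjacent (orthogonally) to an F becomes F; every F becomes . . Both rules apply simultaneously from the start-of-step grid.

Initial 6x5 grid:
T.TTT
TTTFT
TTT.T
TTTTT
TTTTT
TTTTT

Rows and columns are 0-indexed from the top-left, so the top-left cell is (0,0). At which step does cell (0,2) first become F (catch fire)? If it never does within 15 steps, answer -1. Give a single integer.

Step 1: cell (0,2)='T' (+3 fires, +1 burnt)
Step 2: cell (0,2)='F' (+5 fires, +3 burnt)
  -> target ignites at step 2
Step 3: cell (0,2)='.' (+4 fires, +5 burnt)
Step 4: cell (0,2)='.' (+6 fires, +4 burnt)
Step 5: cell (0,2)='.' (+5 fires, +6 burnt)
Step 6: cell (0,2)='.' (+3 fires, +5 burnt)
Step 7: cell (0,2)='.' (+1 fires, +3 burnt)
Step 8: cell (0,2)='.' (+0 fires, +1 burnt)
  fire out at step 8

2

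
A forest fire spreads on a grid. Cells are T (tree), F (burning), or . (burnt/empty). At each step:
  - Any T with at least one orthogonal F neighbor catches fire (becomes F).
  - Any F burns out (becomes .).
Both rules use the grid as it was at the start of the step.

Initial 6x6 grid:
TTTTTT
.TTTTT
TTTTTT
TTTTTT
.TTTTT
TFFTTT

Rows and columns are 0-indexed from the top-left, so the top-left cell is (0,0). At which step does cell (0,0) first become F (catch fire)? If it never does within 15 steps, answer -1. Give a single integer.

Step 1: cell (0,0)='T' (+4 fires, +2 burnt)
Step 2: cell (0,0)='T' (+4 fires, +4 burnt)
Step 3: cell (0,0)='T' (+6 fires, +4 burnt)
Step 4: cell (0,0)='T' (+6 fires, +6 burnt)
Step 5: cell (0,0)='T' (+5 fires, +6 burnt)
Step 6: cell (0,0)='F' (+4 fires, +5 burnt)
  -> target ignites at step 6
Step 7: cell (0,0)='.' (+2 fires, +4 burnt)
Step 8: cell (0,0)='.' (+1 fires, +2 burnt)
Step 9: cell (0,0)='.' (+0 fires, +1 burnt)
  fire out at step 9

6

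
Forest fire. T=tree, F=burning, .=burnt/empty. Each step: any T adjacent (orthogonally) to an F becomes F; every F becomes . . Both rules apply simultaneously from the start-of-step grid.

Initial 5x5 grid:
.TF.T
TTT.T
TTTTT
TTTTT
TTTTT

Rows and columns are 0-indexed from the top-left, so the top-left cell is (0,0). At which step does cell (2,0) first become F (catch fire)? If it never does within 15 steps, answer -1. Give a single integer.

Step 1: cell (2,0)='T' (+2 fires, +1 burnt)
Step 2: cell (2,0)='T' (+2 fires, +2 burnt)
Step 3: cell (2,0)='T' (+4 fires, +2 burnt)
Step 4: cell (2,0)='F' (+5 fires, +4 burnt)
  -> target ignites at step 4
Step 5: cell (2,0)='.' (+5 fires, +5 burnt)
Step 6: cell (2,0)='.' (+3 fires, +5 burnt)
Step 7: cell (2,0)='.' (+0 fires, +3 burnt)
  fire out at step 7

4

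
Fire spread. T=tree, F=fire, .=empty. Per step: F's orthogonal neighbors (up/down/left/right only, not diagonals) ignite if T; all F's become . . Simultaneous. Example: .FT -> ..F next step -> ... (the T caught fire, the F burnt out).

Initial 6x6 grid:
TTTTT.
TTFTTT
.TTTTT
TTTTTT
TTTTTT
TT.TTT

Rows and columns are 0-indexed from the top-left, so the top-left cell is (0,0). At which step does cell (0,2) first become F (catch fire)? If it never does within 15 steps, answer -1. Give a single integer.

Step 1: cell (0,2)='F' (+4 fires, +1 burnt)
  -> target ignites at step 1
Step 2: cell (0,2)='.' (+7 fires, +4 burnt)
Step 3: cell (0,2)='.' (+7 fires, +7 burnt)
Step 4: cell (0,2)='.' (+5 fires, +7 burnt)
Step 5: cell (0,2)='.' (+5 fires, +5 burnt)
Step 6: cell (0,2)='.' (+3 fires, +5 burnt)
Step 7: cell (0,2)='.' (+1 fires, +3 burnt)
Step 8: cell (0,2)='.' (+0 fires, +1 burnt)
  fire out at step 8

1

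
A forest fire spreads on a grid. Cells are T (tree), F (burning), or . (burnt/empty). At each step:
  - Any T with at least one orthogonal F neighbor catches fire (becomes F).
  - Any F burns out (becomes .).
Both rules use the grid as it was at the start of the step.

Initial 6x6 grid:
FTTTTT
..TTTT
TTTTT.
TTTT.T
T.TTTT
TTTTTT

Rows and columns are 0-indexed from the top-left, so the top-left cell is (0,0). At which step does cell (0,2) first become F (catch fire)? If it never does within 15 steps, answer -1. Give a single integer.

Step 1: cell (0,2)='T' (+1 fires, +1 burnt)
Step 2: cell (0,2)='F' (+1 fires, +1 burnt)
  -> target ignites at step 2
Step 3: cell (0,2)='.' (+2 fires, +1 burnt)
Step 4: cell (0,2)='.' (+3 fires, +2 burnt)
Step 5: cell (0,2)='.' (+5 fires, +3 burnt)
Step 6: cell (0,2)='.' (+6 fires, +5 burnt)
Step 7: cell (0,2)='.' (+3 fires, +6 burnt)
Step 8: cell (0,2)='.' (+4 fires, +3 burnt)
Step 9: cell (0,2)='.' (+3 fires, +4 burnt)
Step 10: cell (0,2)='.' (+2 fires, +3 burnt)
Step 11: cell (0,2)='.' (+0 fires, +2 burnt)
  fire out at step 11

2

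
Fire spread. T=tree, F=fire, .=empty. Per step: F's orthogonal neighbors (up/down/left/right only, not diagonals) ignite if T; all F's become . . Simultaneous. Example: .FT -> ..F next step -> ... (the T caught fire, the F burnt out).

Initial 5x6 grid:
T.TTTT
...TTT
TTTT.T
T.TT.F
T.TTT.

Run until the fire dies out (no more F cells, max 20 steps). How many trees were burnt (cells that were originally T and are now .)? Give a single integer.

Step 1: +1 fires, +1 burnt (F count now 1)
Step 2: +1 fires, +1 burnt (F count now 1)
Step 3: +2 fires, +1 burnt (F count now 2)
Step 4: +2 fires, +2 burnt (F count now 2)
Step 5: +2 fires, +2 burnt (F count now 2)
Step 6: +3 fires, +2 burnt (F count now 3)
Step 7: +3 fires, +3 burnt (F count now 3)
Step 8: +3 fires, +3 burnt (F count now 3)
Step 9: +1 fires, +3 burnt (F count now 1)
Step 10: +1 fires, +1 burnt (F count now 1)
Step 11: +0 fires, +1 burnt (F count now 0)
Fire out after step 11
Initially T: 20, now '.': 29
Total burnt (originally-T cells now '.'): 19

Answer: 19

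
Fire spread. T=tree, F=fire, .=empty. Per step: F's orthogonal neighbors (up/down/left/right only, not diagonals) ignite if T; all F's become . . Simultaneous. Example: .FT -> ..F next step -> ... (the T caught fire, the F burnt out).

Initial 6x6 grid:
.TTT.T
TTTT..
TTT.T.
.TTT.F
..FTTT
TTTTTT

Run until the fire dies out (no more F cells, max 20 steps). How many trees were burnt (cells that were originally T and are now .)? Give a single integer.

Answer: 22

Derivation:
Step 1: +4 fires, +2 burnt (F count now 4)
Step 2: +7 fires, +4 burnt (F count now 7)
Step 3: +4 fires, +7 burnt (F count now 4)
Step 4: +4 fires, +4 burnt (F count now 4)
Step 5: +3 fires, +4 burnt (F count now 3)
Step 6: +0 fires, +3 burnt (F count now 0)
Fire out after step 6
Initially T: 24, now '.': 34
Total burnt (originally-T cells now '.'): 22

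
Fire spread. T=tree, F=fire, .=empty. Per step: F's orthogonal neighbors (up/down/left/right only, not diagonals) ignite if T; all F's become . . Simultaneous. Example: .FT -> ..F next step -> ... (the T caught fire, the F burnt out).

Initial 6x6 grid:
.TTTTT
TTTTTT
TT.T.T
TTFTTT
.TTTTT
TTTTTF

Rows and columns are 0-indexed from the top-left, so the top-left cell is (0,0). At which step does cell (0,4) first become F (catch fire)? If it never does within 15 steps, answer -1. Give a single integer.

Step 1: cell (0,4)='T' (+5 fires, +2 burnt)
Step 2: cell (0,4)='T' (+10 fires, +5 burnt)
Step 3: cell (0,4)='T' (+5 fires, +10 burnt)
Step 4: cell (0,4)='T' (+7 fires, +5 burnt)
Step 5: cell (0,4)='F' (+3 fires, +7 burnt)
  -> target ignites at step 5
Step 6: cell (0,4)='.' (+0 fires, +3 burnt)
  fire out at step 6

5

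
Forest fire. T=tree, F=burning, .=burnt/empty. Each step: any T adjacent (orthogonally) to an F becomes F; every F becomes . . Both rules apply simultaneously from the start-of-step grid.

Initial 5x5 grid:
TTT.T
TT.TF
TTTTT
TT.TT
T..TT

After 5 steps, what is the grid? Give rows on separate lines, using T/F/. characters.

Step 1: 3 trees catch fire, 1 burn out
  TTT.F
  TT.F.
  TTTTF
  TT.TT
  T..TT
Step 2: 2 trees catch fire, 3 burn out
  TTT..
  TT...
  TTTF.
  TT.TF
  T..TT
Step 3: 3 trees catch fire, 2 burn out
  TTT..
  TT...
  TTF..
  TT.F.
  T..TF
Step 4: 2 trees catch fire, 3 burn out
  TTT..
  TT...
  TF...
  TT...
  T..F.
Step 5: 3 trees catch fire, 2 burn out
  TTT..
  TF...
  F....
  TF...
  T....

TTT..
TF...
F....
TF...
T....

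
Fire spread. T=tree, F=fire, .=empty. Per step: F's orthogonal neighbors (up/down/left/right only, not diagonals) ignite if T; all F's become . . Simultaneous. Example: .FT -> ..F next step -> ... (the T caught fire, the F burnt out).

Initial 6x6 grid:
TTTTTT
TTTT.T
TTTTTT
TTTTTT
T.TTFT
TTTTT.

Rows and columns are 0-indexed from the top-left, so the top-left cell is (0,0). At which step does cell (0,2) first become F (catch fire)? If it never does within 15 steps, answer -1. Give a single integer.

Step 1: cell (0,2)='T' (+4 fires, +1 burnt)
Step 2: cell (0,2)='T' (+5 fires, +4 burnt)
Step 3: cell (0,2)='T' (+4 fires, +5 burnt)
Step 4: cell (0,2)='T' (+5 fires, +4 burnt)
Step 5: cell (0,2)='T' (+6 fires, +5 burnt)
Step 6: cell (0,2)='F' (+5 fires, +6 burnt)
  -> target ignites at step 6
Step 7: cell (0,2)='.' (+2 fires, +5 burnt)
Step 8: cell (0,2)='.' (+1 fires, +2 burnt)
Step 9: cell (0,2)='.' (+0 fires, +1 burnt)
  fire out at step 9

6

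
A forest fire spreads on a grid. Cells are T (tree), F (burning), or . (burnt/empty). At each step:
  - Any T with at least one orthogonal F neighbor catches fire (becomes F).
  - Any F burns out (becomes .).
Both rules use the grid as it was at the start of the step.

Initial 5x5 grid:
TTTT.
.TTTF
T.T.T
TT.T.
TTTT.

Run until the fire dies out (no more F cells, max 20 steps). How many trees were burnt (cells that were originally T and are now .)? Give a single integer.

Answer: 9

Derivation:
Step 1: +2 fires, +1 burnt (F count now 2)
Step 2: +2 fires, +2 burnt (F count now 2)
Step 3: +3 fires, +2 burnt (F count now 3)
Step 4: +1 fires, +3 burnt (F count now 1)
Step 5: +1 fires, +1 burnt (F count now 1)
Step 6: +0 fires, +1 burnt (F count now 0)
Fire out after step 6
Initially T: 17, now '.': 17
Total burnt (originally-T cells now '.'): 9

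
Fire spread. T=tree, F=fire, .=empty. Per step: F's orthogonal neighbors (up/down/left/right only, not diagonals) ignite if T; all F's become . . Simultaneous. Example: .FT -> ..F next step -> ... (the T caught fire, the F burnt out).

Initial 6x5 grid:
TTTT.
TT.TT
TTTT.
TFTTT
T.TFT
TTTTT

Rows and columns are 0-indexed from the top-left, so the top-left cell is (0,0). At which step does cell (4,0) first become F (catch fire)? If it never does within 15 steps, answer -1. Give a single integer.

Step 1: cell (4,0)='T' (+7 fires, +2 burnt)
Step 2: cell (4,0)='F' (+8 fires, +7 burnt)
  -> target ignites at step 2
Step 3: cell (4,0)='.' (+5 fires, +8 burnt)
Step 4: cell (4,0)='.' (+4 fires, +5 burnt)
Step 5: cell (4,0)='.' (+0 fires, +4 burnt)
  fire out at step 5

2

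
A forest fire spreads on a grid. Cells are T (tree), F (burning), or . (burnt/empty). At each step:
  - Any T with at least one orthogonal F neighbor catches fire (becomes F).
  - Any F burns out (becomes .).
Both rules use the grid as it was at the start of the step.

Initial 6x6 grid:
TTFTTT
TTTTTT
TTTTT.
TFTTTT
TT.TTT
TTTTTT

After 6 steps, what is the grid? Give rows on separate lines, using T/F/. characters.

Step 1: 7 trees catch fire, 2 burn out
  TF.FTT
  TTFTTT
  TFTTT.
  F.FTTT
  TF.TTT
  TTTTTT
Step 2: 9 trees catch fire, 7 burn out
  F...FT
  TF.FTT
  F.FTT.
  ...FTT
  F..TTT
  TFTTTT
Step 3: 8 trees catch fire, 9 burn out
  .....F
  F...FT
  ...FT.
  ....FT
  ...FTT
  F.FTTT
Step 4: 5 trees catch fire, 8 burn out
  ......
  .....F
  ....F.
  .....F
  ....FT
  ...FTT
Step 5: 2 trees catch fire, 5 burn out
  ......
  ......
  ......
  ......
  .....F
  ....FT
Step 6: 1 trees catch fire, 2 burn out
  ......
  ......
  ......
  ......
  ......
  .....F

......
......
......
......
......
.....F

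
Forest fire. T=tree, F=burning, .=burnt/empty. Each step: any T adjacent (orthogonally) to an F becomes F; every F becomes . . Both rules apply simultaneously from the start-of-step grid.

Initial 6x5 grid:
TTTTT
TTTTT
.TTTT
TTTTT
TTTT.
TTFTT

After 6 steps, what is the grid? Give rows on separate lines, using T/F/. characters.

Step 1: 3 trees catch fire, 1 burn out
  TTTTT
  TTTTT
  .TTTT
  TTTTT
  TTFT.
  TF.FT
Step 2: 5 trees catch fire, 3 burn out
  TTTTT
  TTTTT
  .TTTT
  TTFTT
  TF.F.
  F...F
Step 3: 4 trees catch fire, 5 burn out
  TTTTT
  TTTTT
  .TFTT
  TF.FT
  F....
  .....
Step 4: 5 trees catch fire, 4 burn out
  TTTTT
  TTFTT
  .F.FT
  F...F
  .....
  .....
Step 5: 4 trees catch fire, 5 burn out
  TTFTT
  TF.FT
  ....F
  .....
  .....
  .....
Step 6: 4 trees catch fire, 4 burn out
  TF.FT
  F...F
  .....
  .....
  .....
  .....

TF.FT
F...F
.....
.....
.....
.....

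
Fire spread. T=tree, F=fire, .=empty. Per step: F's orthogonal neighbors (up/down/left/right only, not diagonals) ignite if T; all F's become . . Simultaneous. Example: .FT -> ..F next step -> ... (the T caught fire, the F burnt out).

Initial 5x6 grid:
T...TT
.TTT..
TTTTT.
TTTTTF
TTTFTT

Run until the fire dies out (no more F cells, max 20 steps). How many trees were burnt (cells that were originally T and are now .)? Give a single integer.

Answer: 18

Derivation:
Step 1: +5 fires, +2 burnt (F count now 5)
Step 2: +4 fires, +5 burnt (F count now 4)
Step 3: +4 fires, +4 burnt (F count now 4)
Step 4: +3 fires, +4 burnt (F count now 3)
Step 5: +2 fires, +3 burnt (F count now 2)
Step 6: +0 fires, +2 burnt (F count now 0)
Fire out after step 6
Initially T: 21, now '.': 27
Total burnt (originally-T cells now '.'): 18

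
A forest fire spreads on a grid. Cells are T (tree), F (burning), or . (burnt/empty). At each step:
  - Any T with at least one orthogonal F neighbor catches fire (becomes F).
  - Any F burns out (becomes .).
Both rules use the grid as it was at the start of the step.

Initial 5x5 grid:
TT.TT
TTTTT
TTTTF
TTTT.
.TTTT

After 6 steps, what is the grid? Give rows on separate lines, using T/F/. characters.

Step 1: 2 trees catch fire, 1 burn out
  TT.TT
  TTTTF
  TTTF.
  TTTT.
  .TTTT
Step 2: 4 trees catch fire, 2 burn out
  TT.TF
  TTTF.
  TTF..
  TTTF.
  .TTTT
Step 3: 5 trees catch fire, 4 burn out
  TT.F.
  TTF..
  TF...
  TTF..
  .TTFT
Step 4: 5 trees catch fire, 5 burn out
  TT...
  TF...
  F....
  TF...
  .TF.F
Step 5: 4 trees catch fire, 5 burn out
  TF...
  F....
  .....
  F....
  .F...
Step 6: 1 trees catch fire, 4 burn out
  F....
  .....
  .....
  .....
  .....

F....
.....
.....
.....
.....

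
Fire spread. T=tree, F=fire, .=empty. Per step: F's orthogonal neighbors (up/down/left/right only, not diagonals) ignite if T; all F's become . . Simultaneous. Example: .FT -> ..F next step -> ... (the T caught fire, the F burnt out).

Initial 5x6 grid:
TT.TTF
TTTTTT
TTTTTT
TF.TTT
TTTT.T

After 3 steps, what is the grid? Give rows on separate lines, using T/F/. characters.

Step 1: 5 trees catch fire, 2 burn out
  TT.TF.
  TTTTTF
  TFTTTT
  F..TTT
  TFTT.T
Step 2: 8 trees catch fire, 5 burn out
  TT.F..
  TFTTF.
  F.FTTF
  ...TTT
  F.FT.T
Step 3: 8 trees catch fire, 8 burn out
  TF....
  F.FF..
  ...FF.
  ...TTF
  ...F.T

TF....
F.FF..
...FF.
...TTF
...F.T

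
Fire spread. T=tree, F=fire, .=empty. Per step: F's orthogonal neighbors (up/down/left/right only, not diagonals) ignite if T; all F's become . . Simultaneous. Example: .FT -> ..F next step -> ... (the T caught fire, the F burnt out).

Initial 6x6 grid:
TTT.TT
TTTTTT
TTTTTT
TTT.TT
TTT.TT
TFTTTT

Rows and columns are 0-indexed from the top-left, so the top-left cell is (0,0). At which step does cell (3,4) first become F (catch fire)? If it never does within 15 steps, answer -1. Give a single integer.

Step 1: cell (3,4)='T' (+3 fires, +1 burnt)
Step 2: cell (3,4)='T' (+4 fires, +3 burnt)
Step 3: cell (3,4)='T' (+4 fires, +4 burnt)
Step 4: cell (3,4)='T' (+5 fires, +4 burnt)
Step 5: cell (3,4)='F' (+6 fires, +5 burnt)
  -> target ignites at step 5
Step 6: cell (3,4)='.' (+5 fires, +6 burnt)
Step 7: cell (3,4)='.' (+2 fires, +5 burnt)
Step 8: cell (3,4)='.' (+2 fires, +2 burnt)
Step 9: cell (3,4)='.' (+1 fires, +2 burnt)
Step 10: cell (3,4)='.' (+0 fires, +1 burnt)
  fire out at step 10

5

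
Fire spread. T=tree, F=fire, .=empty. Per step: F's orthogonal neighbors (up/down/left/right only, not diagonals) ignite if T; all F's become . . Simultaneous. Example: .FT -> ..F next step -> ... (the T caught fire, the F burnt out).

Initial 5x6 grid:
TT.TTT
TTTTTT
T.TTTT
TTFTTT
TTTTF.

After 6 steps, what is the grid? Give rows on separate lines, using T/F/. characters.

Step 1: 6 trees catch fire, 2 burn out
  TT.TTT
  TTTTTT
  T.FTTT
  TF.FFT
  TTFF..
Step 2: 6 trees catch fire, 6 burn out
  TT.TTT
  TTFTTT
  T..FFT
  F....F
  TF....
Step 3: 6 trees catch fire, 6 burn out
  TT.TTT
  TF.FFT
  F....F
  ......
  F.....
Step 4: 5 trees catch fire, 6 burn out
  TF.FFT
  F....F
  ......
  ......
  ......
Step 5: 2 trees catch fire, 5 burn out
  F....F
  ......
  ......
  ......
  ......
Step 6: 0 trees catch fire, 2 burn out
  ......
  ......
  ......
  ......
  ......

......
......
......
......
......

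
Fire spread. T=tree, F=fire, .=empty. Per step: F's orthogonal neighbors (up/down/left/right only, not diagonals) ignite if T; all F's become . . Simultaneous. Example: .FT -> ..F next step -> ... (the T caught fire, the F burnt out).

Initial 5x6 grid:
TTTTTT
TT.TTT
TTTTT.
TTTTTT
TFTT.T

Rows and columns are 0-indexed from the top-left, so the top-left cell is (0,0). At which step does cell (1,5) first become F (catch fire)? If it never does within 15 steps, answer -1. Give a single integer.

Step 1: cell (1,5)='T' (+3 fires, +1 burnt)
Step 2: cell (1,5)='T' (+4 fires, +3 burnt)
Step 3: cell (1,5)='T' (+4 fires, +4 burnt)
Step 4: cell (1,5)='T' (+4 fires, +4 burnt)
Step 5: cell (1,5)='T' (+5 fires, +4 burnt)
Step 6: cell (1,5)='T' (+3 fires, +5 burnt)
Step 7: cell (1,5)='F' (+2 fires, +3 burnt)
  -> target ignites at step 7
Step 8: cell (1,5)='.' (+1 fires, +2 burnt)
Step 9: cell (1,5)='.' (+0 fires, +1 burnt)
  fire out at step 9

7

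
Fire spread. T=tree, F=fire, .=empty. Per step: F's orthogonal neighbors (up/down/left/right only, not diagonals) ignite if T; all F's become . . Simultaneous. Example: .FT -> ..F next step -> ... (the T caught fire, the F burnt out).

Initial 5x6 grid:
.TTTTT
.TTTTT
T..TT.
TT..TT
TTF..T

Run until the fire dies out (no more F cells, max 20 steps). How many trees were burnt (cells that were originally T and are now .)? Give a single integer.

Answer: 5

Derivation:
Step 1: +1 fires, +1 burnt (F count now 1)
Step 2: +2 fires, +1 burnt (F count now 2)
Step 3: +1 fires, +2 burnt (F count now 1)
Step 4: +1 fires, +1 burnt (F count now 1)
Step 5: +0 fires, +1 burnt (F count now 0)
Fire out after step 5
Initially T: 20, now '.': 15
Total burnt (originally-T cells now '.'): 5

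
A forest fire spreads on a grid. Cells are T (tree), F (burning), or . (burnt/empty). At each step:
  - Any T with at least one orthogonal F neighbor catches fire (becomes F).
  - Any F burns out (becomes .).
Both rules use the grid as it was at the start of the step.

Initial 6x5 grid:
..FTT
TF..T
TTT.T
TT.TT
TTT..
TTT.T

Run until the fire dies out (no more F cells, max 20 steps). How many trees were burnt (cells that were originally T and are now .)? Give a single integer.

Step 1: +3 fires, +2 burnt (F count now 3)
Step 2: +4 fires, +3 burnt (F count now 4)
Step 3: +3 fires, +4 burnt (F count now 3)
Step 4: +4 fires, +3 burnt (F count now 4)
Step 5: +3 fires, +4 burnt (F count now 3)
Step 6: +1 fires, +3 burnt (F count now 1)
Step 7: +0 fires, +1 burnt (F count now 0)
Fire out after step 7
Initially T: 19, now '.': 29
Total burnt (originally-T cells now '.'): 18

Answer: 18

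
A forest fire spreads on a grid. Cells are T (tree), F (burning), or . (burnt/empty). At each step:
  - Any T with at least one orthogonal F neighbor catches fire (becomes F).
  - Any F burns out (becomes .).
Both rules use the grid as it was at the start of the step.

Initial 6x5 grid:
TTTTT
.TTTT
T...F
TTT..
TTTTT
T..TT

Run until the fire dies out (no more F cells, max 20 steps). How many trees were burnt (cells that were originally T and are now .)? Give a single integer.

Answer: 9

Derivation:
Step 1: +1 fires, +1 burnt (F count now 1)
Step 2: +2 fires, +1 burnt (F count now 2)
Step 3: +2 fires, +2 burnt (F count now 2)
Step 4: +2 fires, +2 burnt (F count now 2)
Step 5: +1 fires, +2 burnt (F count now 1)
Step 6: +1 fires, +1 burnt (F count now 1)
Step 7: +0 fires, +1 burnt (F count now 0)
Fire out after step 7
Initially T: 21, now '.': 18
Total burnt (originally-T cells now '.'): 9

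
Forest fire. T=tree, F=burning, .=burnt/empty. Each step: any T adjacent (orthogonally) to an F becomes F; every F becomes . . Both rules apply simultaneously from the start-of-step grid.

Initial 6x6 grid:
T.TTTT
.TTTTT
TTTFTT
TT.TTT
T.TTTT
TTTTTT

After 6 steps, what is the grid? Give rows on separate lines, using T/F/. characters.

Step 1: 4 trees catch fire, 1 burn out
  T.TTTT
  .TTFTT
  TTF.FT
  TT.FTT
  T.TTTT
  TTTTTT
Step 2: 7 trees catch fire, 4 burn out
  T.TFTT
  .TF.FT
  TF...F
  TT..FT
  T.TFTT
  TTTTTT
Step 3: 10 trees catch fire, 7 burn out
  T.F.FT
  .F...F
  F.....
  TF...F
  T.F.FT
  TTTFTT
Step 4: 5 trees catch fire, 10 burn out
  T....F
  ......
  ......
  F.....
  T....F
  TTF.FT
Step 5: 3 trees catch fire, 5 burn out
  T.....
  ......
  ......
  ......
  F.....
  TF...F
Step 6: 1 trees catch fire, 3 burn out
  T.....
  ......
  ......
  ......
  ......
  F.....

T.....
......
......
......
......
F.....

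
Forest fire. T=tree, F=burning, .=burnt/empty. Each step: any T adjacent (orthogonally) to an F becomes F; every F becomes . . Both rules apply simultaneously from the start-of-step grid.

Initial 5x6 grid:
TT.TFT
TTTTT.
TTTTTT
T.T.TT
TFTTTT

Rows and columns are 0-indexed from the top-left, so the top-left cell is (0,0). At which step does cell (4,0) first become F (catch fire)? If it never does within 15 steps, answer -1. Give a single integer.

Step 1: cell (4,0)='F' (+5 fires, +2 burnt)
  -> target ignites at step 1
Step 2: cell (4,0)='.' (+5 fires, +5 burnt)
Step 3: cell (4,0)='.' (+7 fires, +5 burnt)
Step 4: cell (4,0)='.' (+5 fires, +7 burnt)
Step 5: cell (4,0)='.' (+2 fires, +5 burnt)
Step 6: cell (4,0)='.' (+0 fires, +2 burnt)
  fire out at step 6

1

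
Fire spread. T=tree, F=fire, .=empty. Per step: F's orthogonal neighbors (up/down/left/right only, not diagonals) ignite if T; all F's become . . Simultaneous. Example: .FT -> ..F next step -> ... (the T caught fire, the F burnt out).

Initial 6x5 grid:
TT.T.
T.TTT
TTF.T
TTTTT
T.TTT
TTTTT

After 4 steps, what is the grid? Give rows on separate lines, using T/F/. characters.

Step 1: 3 trees catch fire, 1 burn out
  TT.T.
  T.FTT
  TF..T
  TTFTT
  T.TTT
  TTTTT
Step 2: 5 trees catch fire, 3 burn out
  TT.T.
  T..FT
  F...T
  TF.FT
  T.FTT
  TTTTT
Step 3: 7 trees catch fire, 5 burn out
  TT.F.
  F...F
  ....T
  F...F
  T..FT
  TTFTT
Step 4: 6 trees catch fire, 7 burn out
  FT...
  .....
  ....F
  .....
  F...F
  TF.FT

FT...
.....
....F
.....
F...F
TF.FT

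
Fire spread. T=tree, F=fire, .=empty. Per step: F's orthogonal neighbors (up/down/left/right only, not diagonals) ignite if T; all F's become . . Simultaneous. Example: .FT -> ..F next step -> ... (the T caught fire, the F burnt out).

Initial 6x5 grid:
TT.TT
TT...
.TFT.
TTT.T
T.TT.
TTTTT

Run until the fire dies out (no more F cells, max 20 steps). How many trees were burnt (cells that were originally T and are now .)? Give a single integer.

Step 1: +3 fires, +1 burnt (F count now 3)
Step 2: +3 fires, +3 burnt (F count now 3)
Step 3: +5 fires, +3 burnt (F count now 5)
Step 4: +4 fires, +5 burnt (F count now 4)
Step 5: +2 fires, +4 burnt (F count now 2)
Step 6: +0 fires, +2 burnt (F count now 0)
Fire out after step 6
Initially T: 20, now '.': 27
Total burnt (originally-T cells now '.'): 17

Answer: 17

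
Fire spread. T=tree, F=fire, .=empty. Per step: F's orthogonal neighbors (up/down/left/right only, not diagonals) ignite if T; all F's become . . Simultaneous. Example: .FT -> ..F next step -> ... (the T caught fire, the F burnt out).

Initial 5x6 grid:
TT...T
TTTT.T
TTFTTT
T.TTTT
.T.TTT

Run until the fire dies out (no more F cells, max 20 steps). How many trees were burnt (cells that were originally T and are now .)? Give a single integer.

Step 1: +4 fires, +1 burnt (F count now 4)
Step 2: +5 fires, +4 burnt (F count now 5)
Step 3: +6 fires, +5 burnt (F count now 6)
Step 4: +4 fires, +6 burnt (F count now 4)
Step 5: +2 fires, +4 burnt (F count now 2)
Step 6: +0 fires, +2 burnt (F count now 0)
Fire out after step 6
Initially T: 22, now '.': 29
Total burnt (originally-T cells now '.'): 21

Answer: 21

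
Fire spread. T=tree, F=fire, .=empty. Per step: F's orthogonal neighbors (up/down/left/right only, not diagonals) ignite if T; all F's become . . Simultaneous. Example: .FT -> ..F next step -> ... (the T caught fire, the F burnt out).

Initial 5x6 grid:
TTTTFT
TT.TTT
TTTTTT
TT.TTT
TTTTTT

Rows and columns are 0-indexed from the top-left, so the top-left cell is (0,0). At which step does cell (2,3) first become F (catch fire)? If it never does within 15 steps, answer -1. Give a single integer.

Step 1: cell (2,3)='T' (+3 fires, +1 burnt)
Step 2: cell (2,3)='T' (+4 fires, +3 burnt)
Step 3: cell (2,3)='F' (+4 fires, +4 burnt)
  -> target ignites at step 3
Step 4: cell (2,3)='.' (+6 fires, +4 burnt)
Step 5: cell (2,3)='.' (+4 fires, +6 burnt)
Step 6: cell (2,3)='.' (+3 fires, +4 burnt)
Step 7: cell (2,3)='.' (+2 fires, +3 burnt)
Step 8: cell (2,3)='.' (+1 fires, +2 burnt)
Step 9: cell (2,3)='.' (+0 fires, +1 burnt)
  fire out at step 9

3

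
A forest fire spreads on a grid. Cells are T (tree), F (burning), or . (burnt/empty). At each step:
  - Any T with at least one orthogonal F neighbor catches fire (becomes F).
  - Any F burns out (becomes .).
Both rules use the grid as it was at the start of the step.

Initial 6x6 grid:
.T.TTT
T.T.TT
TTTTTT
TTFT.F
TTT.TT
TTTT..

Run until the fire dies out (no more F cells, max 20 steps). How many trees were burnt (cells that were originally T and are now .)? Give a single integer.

Answer: 25

Derivation:
Step 1: +6 fires, +2 burnt (F count now 6)
Step 2: +9 fires, +6 burnt (F count now 9)
Step 3: +6 fires, +9 burnt (F count now 6)
Step 4: +3 fires, +6 burnt (F count now 3)
Step 5: +1 fires, +3 burnt (F count now 1)
Step 6: +0 fires, +1 burnt (F count now 0)
Fire out after step 6
Initially T: 26, now '.': 35
Total burnt (originally-T cells now '.'): 25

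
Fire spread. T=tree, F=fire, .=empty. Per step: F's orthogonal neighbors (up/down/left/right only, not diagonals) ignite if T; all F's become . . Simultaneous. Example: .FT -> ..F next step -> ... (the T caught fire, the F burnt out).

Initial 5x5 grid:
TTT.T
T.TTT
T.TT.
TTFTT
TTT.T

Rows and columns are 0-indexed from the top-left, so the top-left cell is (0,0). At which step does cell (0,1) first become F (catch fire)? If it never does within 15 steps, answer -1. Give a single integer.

Step 1: cell (0,1)='T' (+4 fires, +1 burnt)
Step 2: cell (0,1)='T' (+5 fires, +4 burnt)
Step 3: cell (0,1)='T' (+5 fires, +5 burnt)
Step 4: cell (0,1)='F' (+3 fires, +5 burnt)
  -> target ignites at step 4
Step 5: cell (0,1)='.' (+2 fires, +3 burnt)
Step 6: cell (0,1)='.' (+0 fires, +2 burnt)
  fire out at step 6

4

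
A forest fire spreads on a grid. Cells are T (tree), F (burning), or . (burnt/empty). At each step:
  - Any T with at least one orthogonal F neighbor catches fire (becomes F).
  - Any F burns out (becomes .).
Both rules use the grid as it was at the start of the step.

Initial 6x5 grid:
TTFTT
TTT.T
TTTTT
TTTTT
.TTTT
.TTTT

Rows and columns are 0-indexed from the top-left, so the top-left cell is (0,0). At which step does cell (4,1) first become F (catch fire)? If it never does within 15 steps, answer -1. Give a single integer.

Step 1: cell (4,1)='T' (+3 fires, +1 burnt)
Step 2: cell (4,1)='T' (+4 fires, +3 burnt)
Step 3: cell (4,1)='T' (+5 fires, +4 burnt)
Step 4: cell (4,1)='T' (+5 fires, +5 burnt)
Step 5: cell (4,1)='F' (+5 fires, +5 burnt)
  -> target ignites at step 5
Step 6: cell (4,1)='.' (+3 fires, +5 burnt)
Step 7: cell (4,1)='.' (+1 fires, +3 burnt)
Step 8: cell (4,1)='.' (+0 fires, +1 burnt)
  fire out at step 8

5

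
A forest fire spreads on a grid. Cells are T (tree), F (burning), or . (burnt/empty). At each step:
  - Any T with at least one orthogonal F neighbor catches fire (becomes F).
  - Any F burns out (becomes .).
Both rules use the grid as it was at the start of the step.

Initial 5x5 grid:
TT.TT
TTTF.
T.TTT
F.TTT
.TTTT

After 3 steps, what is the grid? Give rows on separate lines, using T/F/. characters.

Step 1: 4 trees catch fire, 2 burn out
  TT.FT
  TTF..
  F.TFT
  ..TTT
  .TTTT
Step 2: 6 trees catch fire, 4 burn out
  TT..F
  FF...
  ..F.F
  ..TFT
  .TTTT
Step 3: 5 trees catch fire, 6 burn out
  FF...
  .....
  .....
  ..F.F
  .TTFT

FF...
.....
.....
..F.F
.TTFT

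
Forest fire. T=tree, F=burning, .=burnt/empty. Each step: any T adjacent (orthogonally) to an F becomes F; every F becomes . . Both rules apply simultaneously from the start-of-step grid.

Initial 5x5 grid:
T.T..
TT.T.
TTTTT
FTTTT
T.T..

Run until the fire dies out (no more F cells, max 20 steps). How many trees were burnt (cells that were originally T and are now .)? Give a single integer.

Step 1: +3 fires, +1 burnt (F count now 3)
Step 2: +3 fires, +3 burnt (F count now 3)
Step 3: +5 fires, +3 burnt (F count now 5)
Step 4: +2 fires, +5 burnt (F count now 2)
Step 5: +2 fires, +2 burnt (F count now 2)
Step 6: +0 fires, +2 burnt (F count now 0)
Fire out after step 6
Initially T: 16, now '.': 24
Total burnt (originally-T cells now '.'): 15

Answer: 15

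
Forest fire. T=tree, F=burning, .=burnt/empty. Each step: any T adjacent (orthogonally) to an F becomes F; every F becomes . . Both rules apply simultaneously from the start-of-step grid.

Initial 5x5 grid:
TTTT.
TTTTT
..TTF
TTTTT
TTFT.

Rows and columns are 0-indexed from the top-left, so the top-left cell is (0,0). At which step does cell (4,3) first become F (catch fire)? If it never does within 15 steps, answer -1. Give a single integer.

Step 1: cell (4,3)='F' (+6 fires, +2 burnt)
  -> target ignites at step 1
Step 2: cell (4,3)='.' (+5 fires, +6 burnt)
Step 3: cell (4,3)='.' (+3 fires, +5 burnt)
Step 4: cell (4,3)='.' (+2 fires, +3 burnt)
Step 5: cell (4,3)='.' (+2 fires, +2 burnt)
Step 6: cell (4,3)='.' (+1 fires, +2 burnt)
Step 7: cell (4,3)='.' (+0 fires, +1 burnt)
  fire out at step 7

1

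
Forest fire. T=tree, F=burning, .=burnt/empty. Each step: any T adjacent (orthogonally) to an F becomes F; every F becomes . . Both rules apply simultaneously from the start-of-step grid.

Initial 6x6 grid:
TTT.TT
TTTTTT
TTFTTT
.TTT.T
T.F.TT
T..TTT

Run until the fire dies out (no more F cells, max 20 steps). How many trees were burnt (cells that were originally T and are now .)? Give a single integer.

Answer: 25

Derivation:
Step 1: +4 fires, +2 burnt (F count now 4)
Step 2: +7 fires, +4 burnt (F count now 7)
Step 3: +4 fires, +7 burnt (F count now 4)
Step 4: +4 fires, +4 burnt (F count now 4)
Step 5: +2 fires, +4 burnt (F count now 2)
Step 6: +2 fires, +2 burnt (F count now 2)
Step 7: +1 fires, +2 burnt (F count now 1)
Step 8: +1 fires, +1 burnt (F count now 1)
Step 9: +0 fires, +1 burnt (F count now 0)
Fire out after step 9
Initially T: 27, now '.': 34
Total burnt (originally-T cells now '.'): 25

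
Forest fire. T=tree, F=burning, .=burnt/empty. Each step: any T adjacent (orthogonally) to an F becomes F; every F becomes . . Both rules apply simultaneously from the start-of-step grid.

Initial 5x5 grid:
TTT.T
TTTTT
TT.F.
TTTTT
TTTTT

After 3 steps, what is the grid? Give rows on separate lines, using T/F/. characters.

Step 1: 2 trees catch fire, 1 burn out
  TTT.T
  TTTFT
  TT...
  TTTFT
  TTTTT
Step 2: 5 trees catch fire, 2 burn out
  TTT.T
  TTF.F
  TT...
  TTF.F
  TTTFT
Step 3: 6 trees catch fire, 5 burn out
  TTF.F
  TF...
  TT...
  TF...
  TTF.F

TTF.F
TF...
TT...
TF...
TTF.F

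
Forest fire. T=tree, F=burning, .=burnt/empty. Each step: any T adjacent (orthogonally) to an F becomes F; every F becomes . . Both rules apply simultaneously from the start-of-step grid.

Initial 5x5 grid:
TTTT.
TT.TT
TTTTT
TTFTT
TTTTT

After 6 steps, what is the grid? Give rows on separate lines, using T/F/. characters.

Step 1: 4 trees catch fire, 1 burn out
  TTTT.
  TT.TT
  TTFTT
  TF.FT
  TTFTT
Step 2: 6 trees catch fire, 4 burn out
  TTTT.
  TT.TT
  TF.FT
  F...F
  TF.FT
Step 3: 6 trees catch fire, 6 burn out
  TTTT.
  TF.FT
  F...F
  .....
  F...F
Step 4: 4 trees catch fire, 6 burn out
  TFTF.
  F...F
  .....
  .....
  .....
Step 5: 2 trees catch fire, 4 burn out
  F.F..
  .....
  .....
  .....
  .....
Step 6: 0 trees catch fire, 2 burn out
  .....
  .....
  .....
  .....
  .....

.....
.....
.....
.....
.....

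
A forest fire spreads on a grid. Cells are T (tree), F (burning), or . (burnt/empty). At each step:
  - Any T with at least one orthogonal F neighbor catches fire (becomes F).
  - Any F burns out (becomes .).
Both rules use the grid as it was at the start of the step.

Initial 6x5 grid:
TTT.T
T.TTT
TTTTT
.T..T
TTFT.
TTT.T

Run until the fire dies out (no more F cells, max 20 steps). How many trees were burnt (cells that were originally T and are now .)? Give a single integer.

Step 1: +3 fires, +1 burnt (F count now 3)
Step 2: +3 fires, +3 burnt (F count now 3)
Step 3: +2 fires, +3 burnt (F count now 2)
Step 4: +2 fires, +2 burnt (F count now 2)
Step 5: +3 fires, +2 burnt (F count now 3)
Step 6: +4 fires, +3 burnt (F count now 4)
Step 7: +3 fires, +4 burnt (F count now 3)
Step 8: +1 fires, +3 burnt (F count now 1)
Step 9: +0 fires, +1 burnt (F count now 0)
Fire out after step 9
Initially T: 22, now '.': 29
Total burnt (originally-T cells now '.'): 21

Answer: 21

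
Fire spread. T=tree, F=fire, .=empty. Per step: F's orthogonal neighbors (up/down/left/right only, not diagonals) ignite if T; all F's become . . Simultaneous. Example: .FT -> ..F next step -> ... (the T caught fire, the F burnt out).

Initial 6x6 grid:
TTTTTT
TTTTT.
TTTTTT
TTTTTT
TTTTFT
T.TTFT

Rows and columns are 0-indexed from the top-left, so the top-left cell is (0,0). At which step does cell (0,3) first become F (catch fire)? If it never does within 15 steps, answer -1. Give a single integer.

Step 1: cell (0,3)='T' (+5 fires, +2 burnt)
Step 2: cell (0,3)='T' (+5 fires, +5 burnt)
Step 3: cell (0,3)='T' (+5 fires, +5 burnt)
Step 4: cell (0,3)='T' (+5 fires, +5 burnt)
Step 5: cell (0,3)='F' (+6 fires, +5 burnt)
  -> target ignites at step 5
Step 6: cell (0,3)='.' (+3 fires, +6 burnt)
Step 7: cell (0,3)='.' (+2 fires, +3 burnt)
Step 8: cell (0,3)='.' (+1 fires, +2 burnt)
Step 9: cell (0,3)='.' (+0 fires, +1 burnt)
  fire out at step 9

5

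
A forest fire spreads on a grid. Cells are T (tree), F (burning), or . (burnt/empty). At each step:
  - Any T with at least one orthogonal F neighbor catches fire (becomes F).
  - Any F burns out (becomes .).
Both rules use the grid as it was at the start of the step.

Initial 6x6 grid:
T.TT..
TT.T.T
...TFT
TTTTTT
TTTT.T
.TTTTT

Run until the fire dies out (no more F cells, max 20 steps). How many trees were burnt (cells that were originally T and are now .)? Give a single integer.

Answer: 22

Derivation:
Step 1: +3 fires, +1 burnt (F count now 3)
Step 2: +4 fires, +3 burnt (F count now 4)
Step 3: +4 fires, +4 burnt (F count now 4)
Step 4: +5 fires, +4 burnt (F count now 5)
Step 5: +4 fires, +5 burnt (F count now 4)
Step 6: +2 fires, +4 burnt (F count now 2)
Step 7: +0 fires, +2 burnt (F count now 0)
Fire out after step 7
Initially T: 25, now '.': 33
Total burnt (originally-T cells now '.'): 22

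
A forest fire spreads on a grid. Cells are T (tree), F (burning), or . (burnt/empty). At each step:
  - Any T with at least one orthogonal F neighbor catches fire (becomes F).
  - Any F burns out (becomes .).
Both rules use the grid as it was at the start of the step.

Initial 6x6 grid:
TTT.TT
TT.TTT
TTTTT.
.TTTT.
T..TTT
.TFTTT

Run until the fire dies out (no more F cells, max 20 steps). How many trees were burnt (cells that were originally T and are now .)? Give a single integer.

Step 1: +2 fires, +1 burnt (F count now 2)
Step 2: +2 fires, +2 burnt (F count now 2)
Step 3: +3 fires, +2 burnt (F count now 3)
Step 4: +4 fires, +3 burnt (F count now 4)
Step 5: +4 fires, +4 burnt (F count now 4)
Step 6: +2 fires, +4 burnt (F count now 2)
Step 7: +4 fires, +2 burnt (F count now 4)
Step 8: +3 fires, +4 burnt (F count now 3)
Step 9: +2 fires, +3 burnt (F count now 2)
Step 10: +0 fires, +2 burnt (F count now 0)
Fire out after step 10
Initially T: 27, now '.': 35
Total burnt (originally-T cells now '.'): 26

Answer: 26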